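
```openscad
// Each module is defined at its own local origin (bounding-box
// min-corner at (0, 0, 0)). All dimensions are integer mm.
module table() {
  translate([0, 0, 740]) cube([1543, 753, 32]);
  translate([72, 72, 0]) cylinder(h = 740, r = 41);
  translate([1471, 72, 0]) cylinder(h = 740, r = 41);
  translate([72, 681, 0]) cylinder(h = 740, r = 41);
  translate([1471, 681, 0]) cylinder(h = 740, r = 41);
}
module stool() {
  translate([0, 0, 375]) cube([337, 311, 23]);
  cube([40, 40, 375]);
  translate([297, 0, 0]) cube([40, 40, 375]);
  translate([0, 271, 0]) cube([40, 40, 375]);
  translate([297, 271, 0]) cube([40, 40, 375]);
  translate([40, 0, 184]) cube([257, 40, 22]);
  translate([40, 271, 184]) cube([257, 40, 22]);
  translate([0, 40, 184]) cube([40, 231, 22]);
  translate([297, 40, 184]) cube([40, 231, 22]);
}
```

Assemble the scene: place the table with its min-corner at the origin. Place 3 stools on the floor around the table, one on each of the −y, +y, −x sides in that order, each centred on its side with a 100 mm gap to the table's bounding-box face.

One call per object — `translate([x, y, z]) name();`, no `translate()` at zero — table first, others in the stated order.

table();
translate([603, -411, 0]) stool();
translate([603, 853, 0]) stool();
translate([-437, 221, 0]) stool();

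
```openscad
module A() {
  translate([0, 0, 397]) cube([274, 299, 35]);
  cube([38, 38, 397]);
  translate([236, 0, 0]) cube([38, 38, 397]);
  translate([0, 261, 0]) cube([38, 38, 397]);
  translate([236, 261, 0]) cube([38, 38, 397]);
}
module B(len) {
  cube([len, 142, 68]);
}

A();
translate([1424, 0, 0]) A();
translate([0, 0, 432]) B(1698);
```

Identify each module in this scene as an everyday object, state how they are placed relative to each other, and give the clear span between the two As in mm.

Second stool starts at x = 1424; first ends at x = 274; clear span = 1424 − 274 = 1150 mm.

A is a stool. B is a beam. A beam spans the tops of two stools. The clear span between the two stools is 1150 mm.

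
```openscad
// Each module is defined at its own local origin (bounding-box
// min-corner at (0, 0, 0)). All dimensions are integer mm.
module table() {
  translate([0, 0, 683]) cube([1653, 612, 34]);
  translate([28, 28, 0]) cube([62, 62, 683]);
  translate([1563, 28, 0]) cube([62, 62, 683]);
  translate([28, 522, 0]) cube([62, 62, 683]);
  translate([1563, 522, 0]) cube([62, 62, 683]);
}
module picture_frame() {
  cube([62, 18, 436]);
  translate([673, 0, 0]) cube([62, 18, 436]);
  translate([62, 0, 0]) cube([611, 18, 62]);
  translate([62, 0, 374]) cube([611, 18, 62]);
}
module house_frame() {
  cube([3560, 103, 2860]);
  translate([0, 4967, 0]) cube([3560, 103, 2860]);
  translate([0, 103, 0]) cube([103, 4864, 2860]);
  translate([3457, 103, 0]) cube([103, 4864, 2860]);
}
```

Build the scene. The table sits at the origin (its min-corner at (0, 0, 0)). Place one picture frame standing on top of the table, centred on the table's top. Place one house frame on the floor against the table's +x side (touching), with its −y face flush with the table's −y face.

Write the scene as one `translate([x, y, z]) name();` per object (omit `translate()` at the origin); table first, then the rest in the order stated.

table();
translate([459, 297, 717]) picture_frame();
translate([1653, 0, 0]) house_frame();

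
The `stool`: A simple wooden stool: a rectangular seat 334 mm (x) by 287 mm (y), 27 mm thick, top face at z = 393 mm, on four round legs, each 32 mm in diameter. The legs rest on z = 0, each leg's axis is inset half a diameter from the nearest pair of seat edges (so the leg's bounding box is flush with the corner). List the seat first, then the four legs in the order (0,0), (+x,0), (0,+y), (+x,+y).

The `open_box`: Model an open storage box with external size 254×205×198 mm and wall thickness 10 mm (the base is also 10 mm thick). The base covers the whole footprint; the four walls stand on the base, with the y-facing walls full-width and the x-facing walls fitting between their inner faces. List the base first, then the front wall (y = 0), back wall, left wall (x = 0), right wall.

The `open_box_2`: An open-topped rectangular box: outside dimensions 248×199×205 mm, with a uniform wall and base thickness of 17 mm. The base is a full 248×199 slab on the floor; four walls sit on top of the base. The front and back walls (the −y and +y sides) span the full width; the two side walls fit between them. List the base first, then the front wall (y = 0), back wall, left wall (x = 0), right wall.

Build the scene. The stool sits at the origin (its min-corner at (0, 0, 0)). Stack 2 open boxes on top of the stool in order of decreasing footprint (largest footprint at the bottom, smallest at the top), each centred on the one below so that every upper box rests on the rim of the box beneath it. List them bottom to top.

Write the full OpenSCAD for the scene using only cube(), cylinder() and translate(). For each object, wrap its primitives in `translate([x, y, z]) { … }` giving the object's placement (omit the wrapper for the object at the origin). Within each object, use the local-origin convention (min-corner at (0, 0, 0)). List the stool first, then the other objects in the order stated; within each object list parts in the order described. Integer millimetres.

translate([0, 0, 366]) cube([334, 287, 27]);
translate([16, 16, 0]) cylinder(h = 366, r = 16);
translate([318, 16, 0]) cylinder(h = 366, r = 16);
translate([16, 271, 0]) cylinder(h = 366, r = 16);
translate([318, 271, 0]) cylinder(h = 366, r = 16);
translate([40, 41, 393]) {
  cube([254, 205, 10]);
  translate([0, 0, 10]) cube([254, 10, 188]);
  translate([0, 195, 10]) cube([254, 10, 188]);
  translate([0, 10, 10]) cube([10, 185, 188]);
  translate([244, 10, 10]) cube([10, 185, 188]);
}
translate([43, 44, 591]) {
  cube([248, 199, 17]);
  translate([0, 0, 17]) cube([248, 17, 188]);
  translate([0, 182, 17]) cube([248, 17, 188]);
  translate([0, 17, 17]) cube([17, 165, 188]);
  translate([231, 17, 17]) cube([17, 165, 188]);
}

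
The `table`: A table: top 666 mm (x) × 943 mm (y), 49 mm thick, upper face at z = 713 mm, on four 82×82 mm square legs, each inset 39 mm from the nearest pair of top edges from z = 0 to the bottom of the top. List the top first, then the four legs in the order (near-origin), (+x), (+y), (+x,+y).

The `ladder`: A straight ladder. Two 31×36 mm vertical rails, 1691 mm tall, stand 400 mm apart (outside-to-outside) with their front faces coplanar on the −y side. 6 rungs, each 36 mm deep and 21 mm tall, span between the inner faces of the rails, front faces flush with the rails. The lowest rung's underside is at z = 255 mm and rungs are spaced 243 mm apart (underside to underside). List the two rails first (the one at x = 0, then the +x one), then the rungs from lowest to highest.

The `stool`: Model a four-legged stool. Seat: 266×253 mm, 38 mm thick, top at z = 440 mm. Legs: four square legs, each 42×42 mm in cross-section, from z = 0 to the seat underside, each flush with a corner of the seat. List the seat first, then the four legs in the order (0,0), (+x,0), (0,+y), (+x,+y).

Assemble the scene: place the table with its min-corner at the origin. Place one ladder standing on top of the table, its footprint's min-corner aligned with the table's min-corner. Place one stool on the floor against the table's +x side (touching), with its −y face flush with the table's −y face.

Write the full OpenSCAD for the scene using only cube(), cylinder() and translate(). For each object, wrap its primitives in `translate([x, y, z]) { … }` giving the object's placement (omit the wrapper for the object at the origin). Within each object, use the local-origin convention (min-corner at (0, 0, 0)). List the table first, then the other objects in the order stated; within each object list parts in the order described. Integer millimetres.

translate([0, 0, 664]) cube([666, 943, 49]);
translate([39, 39, 0]) cube([82, 82, 664]);
translate([545, 39, 0]) cube([82, 82, 664]);
translate([39, 822, 0]) cube([82, 82, 664]);
translate([545, 822, 0]) cube([82, 82, 664]);
translate([0, 0, 713]) {
  cube([31, 36, 1691]);
  translate([369, 0, 0]) cube([31, 36, 1691]);
  translate([31, 0, 255]) cube([338, 36, 21]);
  translate([31, 0, 498]) cube([338, 36, 21]);
  translate([31, 0, 741]) cube([338, 36, 21]);
  translate([31, 0, 984]) cube([338, 36, 21]);
  translate([31, 0, 1227]) cube([338, 36, 21]);
  translate([31, 0, 1470]) cube([338, 36, 21]);
}
translate([666, 0, 0]) {
  translate([0, 0, 402]) cube([266, 253, 38]);
  cube([42, 42, 402]);
  translate([224, 0, 0]) cube([42, 42, 402]);
  translate([0, 211, 0]) cube([42, 42, 402]);
  translate([224, 211, 0]) cube([42, 42, 402]);
}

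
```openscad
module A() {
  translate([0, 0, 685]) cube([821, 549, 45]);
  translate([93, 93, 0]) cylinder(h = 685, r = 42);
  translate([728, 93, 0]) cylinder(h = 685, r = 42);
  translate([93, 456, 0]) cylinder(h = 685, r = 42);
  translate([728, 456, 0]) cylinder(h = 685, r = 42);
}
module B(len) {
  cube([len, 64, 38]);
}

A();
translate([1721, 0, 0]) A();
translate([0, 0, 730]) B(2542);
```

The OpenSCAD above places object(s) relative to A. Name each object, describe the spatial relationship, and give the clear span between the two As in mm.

A is a table. B is a beam. A beam spans the tops of two tables. The clear span between the two tables is 900 mm.

Second table starts at x = 1721; first ends at x = 821; clear span = 1721 − 821 = 900 mm.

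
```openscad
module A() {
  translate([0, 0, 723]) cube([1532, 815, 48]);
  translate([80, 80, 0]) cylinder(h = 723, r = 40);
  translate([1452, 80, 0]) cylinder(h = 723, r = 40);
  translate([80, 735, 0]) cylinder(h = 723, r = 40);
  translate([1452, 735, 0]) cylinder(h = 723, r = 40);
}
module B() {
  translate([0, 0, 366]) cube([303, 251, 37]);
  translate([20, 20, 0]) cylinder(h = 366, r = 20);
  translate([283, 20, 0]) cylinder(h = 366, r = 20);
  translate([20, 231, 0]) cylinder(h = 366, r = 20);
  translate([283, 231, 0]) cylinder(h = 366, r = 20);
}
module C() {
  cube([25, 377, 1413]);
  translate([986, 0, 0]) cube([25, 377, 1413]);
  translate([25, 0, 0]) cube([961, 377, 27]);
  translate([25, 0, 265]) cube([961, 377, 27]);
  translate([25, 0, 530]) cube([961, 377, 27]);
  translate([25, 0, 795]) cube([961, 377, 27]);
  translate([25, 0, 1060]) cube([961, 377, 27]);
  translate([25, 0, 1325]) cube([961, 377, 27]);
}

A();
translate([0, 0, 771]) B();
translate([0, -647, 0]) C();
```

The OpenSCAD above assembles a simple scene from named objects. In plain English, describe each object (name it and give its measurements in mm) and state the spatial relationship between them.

A is a table: top 1532 mm (x) × 815 mm (y), 48 mm thick, upper face at z = 771 mm, on four round legs of 80 mm diameter, each leg's bounding box inset 40 mm from the nearest pair of top edges, running from z = 0 to the bottom of the top.

B is a four-legged stool. The seat is a 303×251×37 mm slab whose top surface is at z = 403 mm; four round legs, each 40 mm in diameter, run from the floor (z = 0) to the underside of the seat, each leg's axis is inset half a diameter from the nearest pair of seat edges (so the leg's bounding box is flush with the corner).

C is a bookshelf 1011 mm wide overall, 377 mm deep and 1413 mm tall. The two sides are 25 mm thick vertical panels. 6 horizontal shelves of 27 mm thickness span between the inner faces of the sides; the lowest shelf sits on the floor and shelves are stacked with a clear vertical gap of 238 mm between each pair.

The stool is on top of the table. The bookshelf is on the floor beside the table on its −y side.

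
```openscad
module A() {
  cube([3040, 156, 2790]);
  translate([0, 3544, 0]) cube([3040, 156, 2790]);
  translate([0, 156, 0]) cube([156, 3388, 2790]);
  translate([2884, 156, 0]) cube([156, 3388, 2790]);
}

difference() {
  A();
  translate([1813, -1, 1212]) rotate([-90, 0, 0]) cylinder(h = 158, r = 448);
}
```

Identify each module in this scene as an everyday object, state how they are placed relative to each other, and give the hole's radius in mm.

A is a house frame. The house frame has a circular hole through its front wall. The hole's radius is 448 mm.

The subtracted cylinder has r = 448 mm.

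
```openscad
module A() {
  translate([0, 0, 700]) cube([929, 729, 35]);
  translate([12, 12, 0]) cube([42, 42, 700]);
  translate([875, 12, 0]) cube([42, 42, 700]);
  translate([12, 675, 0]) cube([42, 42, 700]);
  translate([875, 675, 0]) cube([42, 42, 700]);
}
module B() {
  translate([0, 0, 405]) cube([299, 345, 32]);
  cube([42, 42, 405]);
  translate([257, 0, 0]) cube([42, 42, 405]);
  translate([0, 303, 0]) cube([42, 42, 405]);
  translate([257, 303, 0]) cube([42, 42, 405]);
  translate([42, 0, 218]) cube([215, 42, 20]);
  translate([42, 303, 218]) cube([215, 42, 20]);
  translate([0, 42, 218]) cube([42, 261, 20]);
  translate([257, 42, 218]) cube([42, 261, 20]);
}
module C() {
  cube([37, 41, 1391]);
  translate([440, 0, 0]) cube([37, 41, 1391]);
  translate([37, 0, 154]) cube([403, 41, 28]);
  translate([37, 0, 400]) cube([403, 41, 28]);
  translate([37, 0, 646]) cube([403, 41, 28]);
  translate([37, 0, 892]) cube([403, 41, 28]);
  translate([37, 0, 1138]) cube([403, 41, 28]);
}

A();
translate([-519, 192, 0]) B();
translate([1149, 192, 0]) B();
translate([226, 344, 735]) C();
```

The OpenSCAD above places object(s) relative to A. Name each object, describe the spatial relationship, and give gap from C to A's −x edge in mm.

The ladder's min-x is at 226; the table's min-x is 0; gap = 226 mm.

A is a table. B is a stool. C is a ladder. Two stools sit around the table at the −x, +x sides. The ladder is on top of the table, centred. The gap from the ladder to the table's −x edge is 226 mm.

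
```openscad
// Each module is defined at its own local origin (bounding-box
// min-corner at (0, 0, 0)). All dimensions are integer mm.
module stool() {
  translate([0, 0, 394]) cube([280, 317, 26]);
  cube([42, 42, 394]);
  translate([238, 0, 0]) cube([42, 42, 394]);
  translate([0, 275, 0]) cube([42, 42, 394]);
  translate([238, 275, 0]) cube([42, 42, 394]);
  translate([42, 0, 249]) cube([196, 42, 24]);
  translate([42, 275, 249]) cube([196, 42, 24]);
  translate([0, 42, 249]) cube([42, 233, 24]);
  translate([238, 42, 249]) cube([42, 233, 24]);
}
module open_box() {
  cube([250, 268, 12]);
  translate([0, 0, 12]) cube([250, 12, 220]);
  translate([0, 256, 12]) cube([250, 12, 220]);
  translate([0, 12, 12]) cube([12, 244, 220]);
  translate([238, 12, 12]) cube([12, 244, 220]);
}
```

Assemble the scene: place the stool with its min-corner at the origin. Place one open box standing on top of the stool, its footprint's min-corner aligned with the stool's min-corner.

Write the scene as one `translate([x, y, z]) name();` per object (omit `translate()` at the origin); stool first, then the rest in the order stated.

stool();
translate([0, 0, 420]) open_box();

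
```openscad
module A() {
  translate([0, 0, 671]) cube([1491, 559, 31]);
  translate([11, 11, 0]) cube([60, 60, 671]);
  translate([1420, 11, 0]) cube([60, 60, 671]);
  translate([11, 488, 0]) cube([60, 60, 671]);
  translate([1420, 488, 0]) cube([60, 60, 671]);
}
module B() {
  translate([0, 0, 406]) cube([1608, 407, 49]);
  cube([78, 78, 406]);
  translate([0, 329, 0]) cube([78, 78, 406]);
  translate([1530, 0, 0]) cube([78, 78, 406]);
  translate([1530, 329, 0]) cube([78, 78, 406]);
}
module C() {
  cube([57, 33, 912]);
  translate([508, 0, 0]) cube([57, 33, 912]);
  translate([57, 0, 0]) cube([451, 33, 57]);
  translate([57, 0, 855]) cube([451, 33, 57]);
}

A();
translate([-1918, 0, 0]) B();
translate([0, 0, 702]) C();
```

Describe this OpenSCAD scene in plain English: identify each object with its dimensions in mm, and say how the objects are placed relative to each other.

A is a table with a 1491×559 mm rectangular top, 31 mm thick, top surface at z = 702 mm, supported by four 60×60 mm square legs, each inset 11 mm from the nearest pair of top edges, running from the floor.

B is a long wooden bench with a 1608 mm (x) × 407 mm (y) seat, 49 mm thick, its top surface 455 mm above the floor. Four 78 mm square legs at the seat corners, flush with the edges, run from z = 0 to the seat underside.

C is a picture frame with a 451×798 mm rectangular opening (x by z) and a uniform 57 mm border on every side. Frame depth is 33 mm along y. It is built from two vertical stiles running the full outside height and two horizontal rails spanning the gap between the stiles.

The bench is on the floor beside the table on its −x side. The picture frame is on top of the table.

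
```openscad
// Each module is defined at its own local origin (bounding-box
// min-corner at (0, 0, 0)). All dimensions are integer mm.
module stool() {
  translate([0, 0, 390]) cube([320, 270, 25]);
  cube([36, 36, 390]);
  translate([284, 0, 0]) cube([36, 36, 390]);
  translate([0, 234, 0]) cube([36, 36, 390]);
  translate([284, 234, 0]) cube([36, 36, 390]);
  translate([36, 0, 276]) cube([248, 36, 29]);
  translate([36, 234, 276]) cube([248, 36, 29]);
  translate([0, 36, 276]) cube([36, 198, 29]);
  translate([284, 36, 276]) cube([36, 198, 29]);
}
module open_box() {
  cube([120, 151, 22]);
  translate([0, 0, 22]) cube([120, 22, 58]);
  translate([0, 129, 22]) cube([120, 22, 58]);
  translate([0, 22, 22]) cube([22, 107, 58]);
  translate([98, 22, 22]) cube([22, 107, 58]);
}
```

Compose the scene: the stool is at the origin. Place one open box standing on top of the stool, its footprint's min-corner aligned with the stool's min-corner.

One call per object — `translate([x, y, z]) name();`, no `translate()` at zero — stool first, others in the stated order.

stool();
translate([0, 0, 415]) open_box();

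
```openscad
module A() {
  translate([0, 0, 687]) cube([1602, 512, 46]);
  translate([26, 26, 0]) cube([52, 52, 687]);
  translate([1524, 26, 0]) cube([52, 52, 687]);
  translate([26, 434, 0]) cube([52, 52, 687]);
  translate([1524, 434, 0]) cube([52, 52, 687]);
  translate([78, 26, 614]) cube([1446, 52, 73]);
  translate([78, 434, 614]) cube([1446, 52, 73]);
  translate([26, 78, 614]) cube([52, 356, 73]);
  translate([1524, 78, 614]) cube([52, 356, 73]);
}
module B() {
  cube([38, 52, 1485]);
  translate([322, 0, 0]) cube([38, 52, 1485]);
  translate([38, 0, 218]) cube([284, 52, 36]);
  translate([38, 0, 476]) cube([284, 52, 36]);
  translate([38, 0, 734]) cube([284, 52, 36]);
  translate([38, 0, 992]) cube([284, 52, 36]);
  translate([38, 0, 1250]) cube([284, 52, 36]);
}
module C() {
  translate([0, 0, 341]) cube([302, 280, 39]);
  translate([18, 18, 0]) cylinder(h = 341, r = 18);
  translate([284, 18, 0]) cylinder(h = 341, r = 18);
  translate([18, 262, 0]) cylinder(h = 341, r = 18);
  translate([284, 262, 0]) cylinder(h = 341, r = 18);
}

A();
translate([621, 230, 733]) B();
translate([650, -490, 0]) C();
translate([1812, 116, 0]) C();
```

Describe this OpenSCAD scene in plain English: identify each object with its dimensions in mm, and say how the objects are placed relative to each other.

A is a rectangular dining table. The top is 1602×512×46 mm with its upper surface at z = 733 mm. It stands on four 52×52 mm square legs, each inset 26 mm from the nearest pair of top edges, running from the floor to the underside of the top. Four apron rails, 52 mm thick and 73 mm tall, run between adjacent legs with their top edges flush with the underside of the top and their outer faces flush with the legs' outer faces.

B is a wooden ladder with two side rails of 38×52 mm section and 1485 mm height, set 360 mm apart overall. Between them run 5 rectangular rungs (52 mm deep, 36 mm thick), front faces flush with the rails' −y face. The bottom of the first rung is 218 mm above the floor and each subsequent rung is 258 mm higher than the one below.

C is a four-legged stool. The seat is a 302×280×39 mm slab whose top surface is at z = 380 mm; four round legs, each 36 mm in diameter, run from the floor (z = 0) to the underside of the seat, each leg's axis is inset half a diameter from the nearest pair of seat edges (so the leg's bounding box is flush with the corner).

The ladder is on top of the table, centred. Two stools sit around the table at the −y, +x sides.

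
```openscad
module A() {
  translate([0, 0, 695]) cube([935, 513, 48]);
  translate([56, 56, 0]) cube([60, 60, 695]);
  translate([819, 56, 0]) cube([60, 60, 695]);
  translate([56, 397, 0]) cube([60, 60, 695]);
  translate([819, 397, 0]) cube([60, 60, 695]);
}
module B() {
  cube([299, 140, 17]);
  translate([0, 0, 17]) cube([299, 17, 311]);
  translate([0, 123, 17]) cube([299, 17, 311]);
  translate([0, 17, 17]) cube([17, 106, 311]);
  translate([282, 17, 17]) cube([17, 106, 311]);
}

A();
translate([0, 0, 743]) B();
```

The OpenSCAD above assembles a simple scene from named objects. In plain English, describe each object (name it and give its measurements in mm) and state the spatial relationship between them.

A is a rectangular dining table. The top is 935×513×48 mm with its upper surface at z = 743 mm. It stands on four 60×60 mm square legs, each inset 56 mm from the nearest pair of top edges, running from the floor to the underside of the top.

B is an open storage box with external size 299×140×328 mm and wall thickness 17 mm (the base is also 17 mm thick). The base covers the whole footprint; the four walls stand on the base, with the y-facing walls full-width and the x-facing walls fitting between their inner faces.

The open box is on top of the table.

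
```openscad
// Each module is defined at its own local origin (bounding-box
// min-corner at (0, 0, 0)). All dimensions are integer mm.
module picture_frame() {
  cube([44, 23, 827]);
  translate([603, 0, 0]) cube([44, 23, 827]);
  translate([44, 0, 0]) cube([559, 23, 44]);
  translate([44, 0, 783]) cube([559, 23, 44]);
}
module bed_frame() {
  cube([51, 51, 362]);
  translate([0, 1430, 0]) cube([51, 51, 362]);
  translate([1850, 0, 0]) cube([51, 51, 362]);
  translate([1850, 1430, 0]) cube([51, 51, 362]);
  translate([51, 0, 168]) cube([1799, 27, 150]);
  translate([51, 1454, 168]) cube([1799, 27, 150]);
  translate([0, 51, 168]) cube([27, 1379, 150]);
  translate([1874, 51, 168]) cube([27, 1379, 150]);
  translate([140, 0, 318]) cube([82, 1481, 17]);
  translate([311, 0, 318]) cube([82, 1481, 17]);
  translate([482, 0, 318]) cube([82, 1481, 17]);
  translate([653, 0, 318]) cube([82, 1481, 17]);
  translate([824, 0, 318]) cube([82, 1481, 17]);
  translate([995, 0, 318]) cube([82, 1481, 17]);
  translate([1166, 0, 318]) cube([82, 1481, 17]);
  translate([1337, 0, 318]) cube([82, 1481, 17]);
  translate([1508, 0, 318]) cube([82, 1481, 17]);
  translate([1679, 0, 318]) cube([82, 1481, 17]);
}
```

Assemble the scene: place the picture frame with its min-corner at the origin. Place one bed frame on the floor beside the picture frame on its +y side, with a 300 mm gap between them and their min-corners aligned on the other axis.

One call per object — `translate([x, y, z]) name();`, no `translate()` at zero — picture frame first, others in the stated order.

picture_frame();
translate([0, 323, 0]) bed_frame();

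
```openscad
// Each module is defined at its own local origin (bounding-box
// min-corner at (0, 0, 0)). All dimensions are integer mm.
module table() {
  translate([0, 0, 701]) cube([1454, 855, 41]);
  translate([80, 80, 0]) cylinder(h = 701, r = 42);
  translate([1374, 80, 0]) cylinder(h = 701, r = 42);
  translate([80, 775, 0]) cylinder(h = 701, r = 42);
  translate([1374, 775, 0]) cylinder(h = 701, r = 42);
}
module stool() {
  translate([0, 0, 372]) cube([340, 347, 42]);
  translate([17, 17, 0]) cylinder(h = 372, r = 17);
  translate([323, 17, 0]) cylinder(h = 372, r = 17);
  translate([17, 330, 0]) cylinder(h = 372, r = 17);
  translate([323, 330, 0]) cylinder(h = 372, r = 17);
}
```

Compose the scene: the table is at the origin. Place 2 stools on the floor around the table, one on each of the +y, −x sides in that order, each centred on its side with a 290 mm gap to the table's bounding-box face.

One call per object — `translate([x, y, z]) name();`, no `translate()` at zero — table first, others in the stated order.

table();
translate([557, 1145, 0]) stool();
translate([-630, 254, 0]) stool();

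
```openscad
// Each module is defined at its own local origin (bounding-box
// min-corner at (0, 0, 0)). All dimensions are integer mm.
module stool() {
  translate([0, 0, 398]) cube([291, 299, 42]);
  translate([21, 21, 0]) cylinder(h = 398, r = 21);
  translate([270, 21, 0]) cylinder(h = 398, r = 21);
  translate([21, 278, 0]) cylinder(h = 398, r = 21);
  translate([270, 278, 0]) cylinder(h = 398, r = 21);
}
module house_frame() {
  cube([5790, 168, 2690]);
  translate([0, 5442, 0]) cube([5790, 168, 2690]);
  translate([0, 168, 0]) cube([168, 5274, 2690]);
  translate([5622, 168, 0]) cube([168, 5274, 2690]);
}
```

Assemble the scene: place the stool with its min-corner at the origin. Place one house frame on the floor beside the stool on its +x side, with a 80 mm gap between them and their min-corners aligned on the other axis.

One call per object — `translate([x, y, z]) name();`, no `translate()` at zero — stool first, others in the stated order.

stool();
translate([371, 0, 0]) house_frame();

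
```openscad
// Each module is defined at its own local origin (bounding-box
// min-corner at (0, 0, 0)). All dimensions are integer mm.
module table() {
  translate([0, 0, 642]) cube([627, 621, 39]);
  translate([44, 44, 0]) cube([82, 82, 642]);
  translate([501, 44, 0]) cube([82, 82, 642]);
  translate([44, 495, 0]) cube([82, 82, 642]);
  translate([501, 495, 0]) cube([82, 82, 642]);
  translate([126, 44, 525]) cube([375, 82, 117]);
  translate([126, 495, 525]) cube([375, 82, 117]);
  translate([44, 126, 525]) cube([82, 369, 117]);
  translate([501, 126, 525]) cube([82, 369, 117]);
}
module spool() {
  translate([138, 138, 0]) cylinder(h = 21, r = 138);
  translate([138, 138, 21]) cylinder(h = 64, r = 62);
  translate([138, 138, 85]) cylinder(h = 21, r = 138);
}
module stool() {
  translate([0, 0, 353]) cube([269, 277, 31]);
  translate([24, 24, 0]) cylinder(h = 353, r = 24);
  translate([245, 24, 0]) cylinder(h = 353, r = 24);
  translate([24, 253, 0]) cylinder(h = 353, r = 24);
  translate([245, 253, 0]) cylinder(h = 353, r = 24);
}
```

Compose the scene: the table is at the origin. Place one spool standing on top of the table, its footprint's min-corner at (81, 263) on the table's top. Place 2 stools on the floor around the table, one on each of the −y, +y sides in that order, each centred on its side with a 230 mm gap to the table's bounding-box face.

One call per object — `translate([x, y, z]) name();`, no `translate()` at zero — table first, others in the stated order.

table();
translate([81, 263, 681]) spool();
translate([179, -507, 0]) stool();
translate([179, 851, 0]) stool();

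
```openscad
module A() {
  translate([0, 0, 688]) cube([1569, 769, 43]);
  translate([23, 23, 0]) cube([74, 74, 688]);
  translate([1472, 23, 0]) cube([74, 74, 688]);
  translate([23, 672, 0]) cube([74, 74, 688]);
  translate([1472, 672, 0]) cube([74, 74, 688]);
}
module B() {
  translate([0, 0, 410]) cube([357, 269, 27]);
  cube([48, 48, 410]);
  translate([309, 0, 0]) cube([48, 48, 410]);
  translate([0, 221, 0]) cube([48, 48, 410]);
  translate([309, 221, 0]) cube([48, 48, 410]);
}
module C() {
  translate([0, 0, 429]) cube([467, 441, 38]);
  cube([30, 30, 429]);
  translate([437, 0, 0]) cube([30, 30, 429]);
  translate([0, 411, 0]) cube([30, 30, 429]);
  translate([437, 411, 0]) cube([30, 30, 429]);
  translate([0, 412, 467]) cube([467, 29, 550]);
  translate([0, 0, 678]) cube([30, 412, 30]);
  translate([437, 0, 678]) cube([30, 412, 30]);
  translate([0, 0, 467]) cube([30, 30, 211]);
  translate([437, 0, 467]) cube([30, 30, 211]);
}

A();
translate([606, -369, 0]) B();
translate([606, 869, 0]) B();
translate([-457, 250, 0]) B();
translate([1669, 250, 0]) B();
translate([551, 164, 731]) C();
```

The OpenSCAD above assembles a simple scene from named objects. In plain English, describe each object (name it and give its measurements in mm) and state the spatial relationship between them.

A is a rectangular dining table. The top is 1569×769×43 mm with its upper surface at z = 731 mm. It stands on four 74×74 mm square legs, each inset 23 mm from the nearest pair of top edges, running from the floor to the underside of the top.

B is a four-legged stool. The seat is a 357×269×27 mm slab whose top surface is at z = 437 mm; four square legs, each 48×48 mm in cross-section, run from the floor (z = 0) to the underside of the seat, each flush with a corner of the seat.

C is a chair: 467×441 mm seat, 38 mm thick, top at z = 467 mm, on four 30 mm square corner legs flush with the seat edges. A 29 mm thick backrest slab spans the full seat width, extending 550 mm above the seat top, its back face flush with the seat's +y edge. Two armrests of 30×30 mm section run along each side from the seat's front edge to the front of the backrest, top faces 241 mm above the seat top and outer faces flush with the seat's x-edges; a 30×30 mm post under the front of each armrest stands on the seat at the front corner.

Four stools sit around the table at the −y, +y, −x, +x sides. The chair is on top of the table, centred.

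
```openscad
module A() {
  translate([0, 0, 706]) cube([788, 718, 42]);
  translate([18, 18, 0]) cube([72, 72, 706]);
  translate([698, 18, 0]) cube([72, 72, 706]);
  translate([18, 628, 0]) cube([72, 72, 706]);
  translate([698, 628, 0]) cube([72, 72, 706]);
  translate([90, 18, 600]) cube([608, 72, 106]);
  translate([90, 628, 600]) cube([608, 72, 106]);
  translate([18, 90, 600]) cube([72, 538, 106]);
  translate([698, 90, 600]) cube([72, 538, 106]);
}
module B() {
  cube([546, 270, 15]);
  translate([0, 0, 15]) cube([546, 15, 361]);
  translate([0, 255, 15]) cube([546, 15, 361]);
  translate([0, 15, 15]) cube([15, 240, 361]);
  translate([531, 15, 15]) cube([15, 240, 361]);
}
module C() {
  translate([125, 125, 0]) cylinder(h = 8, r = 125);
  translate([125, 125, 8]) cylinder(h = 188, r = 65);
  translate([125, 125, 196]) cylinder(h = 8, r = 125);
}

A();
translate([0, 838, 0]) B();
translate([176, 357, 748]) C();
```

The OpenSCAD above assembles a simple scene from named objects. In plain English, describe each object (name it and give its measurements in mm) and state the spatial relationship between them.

A is a table with a 788×718 mm rectangular top, 42 mm thick, top surface at z = 748 mm, supported by four 72×72 mm square legs, each inset 18 mm from the nearest pair of top edges, running from the floor. Four apron rails, 72 mm thick and 106 mm tall, run between adjacent legs with their top edges flush with the underside of the top and their outer faces flush with the legs' outer faces.

B is an open-topped rectangular box: outside dimensions 546×270×376 mm, with a uniform wall and base thickness of 15 mm. The base is a full 546×270 slab on the floor; four walls sit on top of the base. The front and back walls (the −y and +y sides) span the full width; the two side walls fit between them.

C is a spool: two coaxial disc flanges of radius 125 mm and thickness 8 mm, joined by a core cylinder of radius 65 mm and height 188 mm. The lower flange rests on z = 0 and the three cylinders share a vertical axis.

The open box is on the floor beside the table on its +y side. The spool is on top of the table.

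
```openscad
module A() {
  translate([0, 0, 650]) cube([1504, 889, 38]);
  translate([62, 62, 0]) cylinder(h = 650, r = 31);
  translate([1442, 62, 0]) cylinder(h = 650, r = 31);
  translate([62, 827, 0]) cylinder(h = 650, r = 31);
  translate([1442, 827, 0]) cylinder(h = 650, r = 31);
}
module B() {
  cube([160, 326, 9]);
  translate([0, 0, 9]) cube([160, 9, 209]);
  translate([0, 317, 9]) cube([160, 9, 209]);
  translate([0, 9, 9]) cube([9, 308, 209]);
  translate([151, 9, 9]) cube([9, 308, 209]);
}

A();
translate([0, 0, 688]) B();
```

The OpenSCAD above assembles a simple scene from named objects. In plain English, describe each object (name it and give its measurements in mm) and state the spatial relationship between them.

A is a table with a 1504×889 mm rectangular top, 38 mm thick, top surface at z = 688 mm, supported by four round legs of 62 mm diameter, each leg's bounding box inset 31 mm from the nearest pair of top edges, running from the floor.

B is an open storage box with external size 160×326×218 mm and wall thickness 9 mm (the base is also 9 mm thick). The base covers the whole footprint; the four walls stand on the base, with the y-facing walls full-width and the x-facing walls fitting between their inner faces.

The open box is on top of the table.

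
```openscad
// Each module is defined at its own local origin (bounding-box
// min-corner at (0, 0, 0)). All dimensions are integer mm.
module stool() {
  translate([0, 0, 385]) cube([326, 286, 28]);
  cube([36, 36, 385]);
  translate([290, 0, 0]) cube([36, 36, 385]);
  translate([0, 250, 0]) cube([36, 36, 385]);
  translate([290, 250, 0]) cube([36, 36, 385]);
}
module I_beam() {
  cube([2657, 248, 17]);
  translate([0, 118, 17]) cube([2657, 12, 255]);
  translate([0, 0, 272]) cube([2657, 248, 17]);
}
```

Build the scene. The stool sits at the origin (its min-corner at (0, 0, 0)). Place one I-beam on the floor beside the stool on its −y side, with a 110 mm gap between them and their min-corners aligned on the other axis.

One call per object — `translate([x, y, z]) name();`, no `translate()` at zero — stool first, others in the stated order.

stool();
translate([0, -358, 0]) I_beam();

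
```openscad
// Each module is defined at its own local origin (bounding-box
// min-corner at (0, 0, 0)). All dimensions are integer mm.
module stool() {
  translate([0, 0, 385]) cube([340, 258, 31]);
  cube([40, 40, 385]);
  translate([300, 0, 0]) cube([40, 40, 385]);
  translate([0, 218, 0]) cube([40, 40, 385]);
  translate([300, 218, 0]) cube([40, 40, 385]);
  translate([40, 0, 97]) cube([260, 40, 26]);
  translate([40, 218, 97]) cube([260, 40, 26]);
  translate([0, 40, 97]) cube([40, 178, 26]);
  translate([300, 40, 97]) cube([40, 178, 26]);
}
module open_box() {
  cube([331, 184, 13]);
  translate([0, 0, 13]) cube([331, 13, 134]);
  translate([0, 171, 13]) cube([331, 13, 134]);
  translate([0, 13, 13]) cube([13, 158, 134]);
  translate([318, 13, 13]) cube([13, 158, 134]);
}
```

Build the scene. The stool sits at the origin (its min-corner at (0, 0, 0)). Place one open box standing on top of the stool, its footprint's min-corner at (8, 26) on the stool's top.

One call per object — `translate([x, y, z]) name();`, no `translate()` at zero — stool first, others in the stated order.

stool();
translate([8, 26, 416]) open_box();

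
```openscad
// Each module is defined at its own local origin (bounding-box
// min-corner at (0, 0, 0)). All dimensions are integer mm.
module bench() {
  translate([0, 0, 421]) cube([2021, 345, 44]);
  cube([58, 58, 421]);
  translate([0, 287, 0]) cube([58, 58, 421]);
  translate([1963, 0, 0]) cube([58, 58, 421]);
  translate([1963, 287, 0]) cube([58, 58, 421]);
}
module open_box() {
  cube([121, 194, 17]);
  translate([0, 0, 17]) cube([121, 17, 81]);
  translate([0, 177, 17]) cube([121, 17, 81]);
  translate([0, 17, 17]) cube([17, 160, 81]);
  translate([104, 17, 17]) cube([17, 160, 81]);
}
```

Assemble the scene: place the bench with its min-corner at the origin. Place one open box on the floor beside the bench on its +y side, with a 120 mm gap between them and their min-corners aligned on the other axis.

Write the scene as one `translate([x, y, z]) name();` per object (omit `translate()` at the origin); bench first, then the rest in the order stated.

bench();
translate([0, 465, 0]) open_box();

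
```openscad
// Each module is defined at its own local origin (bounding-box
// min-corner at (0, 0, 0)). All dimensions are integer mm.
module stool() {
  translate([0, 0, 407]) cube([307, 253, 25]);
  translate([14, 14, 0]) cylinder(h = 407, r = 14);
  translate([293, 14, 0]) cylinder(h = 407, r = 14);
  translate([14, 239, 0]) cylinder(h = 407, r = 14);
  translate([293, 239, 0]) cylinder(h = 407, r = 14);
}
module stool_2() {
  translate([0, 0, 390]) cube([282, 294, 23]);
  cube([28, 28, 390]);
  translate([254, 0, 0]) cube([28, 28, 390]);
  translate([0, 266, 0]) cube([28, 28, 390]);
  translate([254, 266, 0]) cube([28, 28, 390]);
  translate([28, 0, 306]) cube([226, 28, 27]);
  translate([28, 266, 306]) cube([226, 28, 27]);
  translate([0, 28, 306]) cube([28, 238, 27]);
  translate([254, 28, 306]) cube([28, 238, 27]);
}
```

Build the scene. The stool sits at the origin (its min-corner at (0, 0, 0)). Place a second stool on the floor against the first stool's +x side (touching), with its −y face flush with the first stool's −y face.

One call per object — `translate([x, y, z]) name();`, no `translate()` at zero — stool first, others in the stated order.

stool();
translate([307, 0, 0]) stool_2();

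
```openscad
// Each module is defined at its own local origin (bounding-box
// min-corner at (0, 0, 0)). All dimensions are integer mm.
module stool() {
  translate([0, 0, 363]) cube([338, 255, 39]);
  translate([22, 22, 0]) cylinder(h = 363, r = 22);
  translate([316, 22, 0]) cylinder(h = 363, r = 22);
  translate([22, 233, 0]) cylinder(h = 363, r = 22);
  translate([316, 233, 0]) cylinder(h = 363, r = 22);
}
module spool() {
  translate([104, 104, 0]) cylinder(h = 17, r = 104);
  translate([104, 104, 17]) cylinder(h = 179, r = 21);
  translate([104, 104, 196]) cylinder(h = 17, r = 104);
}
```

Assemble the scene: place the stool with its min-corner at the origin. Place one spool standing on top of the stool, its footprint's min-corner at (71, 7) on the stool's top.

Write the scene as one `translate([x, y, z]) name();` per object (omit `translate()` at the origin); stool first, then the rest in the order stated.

stool();
translate([71, 7, 402]) spool();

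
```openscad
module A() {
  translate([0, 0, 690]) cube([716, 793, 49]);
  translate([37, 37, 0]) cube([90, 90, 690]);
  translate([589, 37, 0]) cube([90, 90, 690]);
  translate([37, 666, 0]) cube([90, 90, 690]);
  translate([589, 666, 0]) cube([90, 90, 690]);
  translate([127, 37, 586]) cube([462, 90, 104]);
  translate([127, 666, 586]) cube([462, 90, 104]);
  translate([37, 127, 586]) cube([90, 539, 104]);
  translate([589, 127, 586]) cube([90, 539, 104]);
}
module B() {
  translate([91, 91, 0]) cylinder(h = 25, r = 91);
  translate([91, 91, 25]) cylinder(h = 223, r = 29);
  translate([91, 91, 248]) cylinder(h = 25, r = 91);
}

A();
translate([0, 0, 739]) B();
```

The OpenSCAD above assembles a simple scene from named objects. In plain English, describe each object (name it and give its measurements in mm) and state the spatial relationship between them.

A is a rectangular dining table. The top is 716×793×49 mm with its upper surface at z = 739 mm. It stands on four 90×90 mm square legs, each inset 37 mm from the nearest pair of top edges, running from the floor to the underside of the top. Four apron rails, 90 mm thick and 104 mm tall, run between adjacent legs with their top edges flush with the underside of the top and their outer faces flush with the legs' outer faces.

B is a spool: two coaxial disc flanges of radius 91 mm and thickness 25 mm, joined by a core cylinder of radius 29 mm and height 223 mm. The lower flange rests on z = 0 and the three cylinders share a vertical axis.

The spool is on top of the table.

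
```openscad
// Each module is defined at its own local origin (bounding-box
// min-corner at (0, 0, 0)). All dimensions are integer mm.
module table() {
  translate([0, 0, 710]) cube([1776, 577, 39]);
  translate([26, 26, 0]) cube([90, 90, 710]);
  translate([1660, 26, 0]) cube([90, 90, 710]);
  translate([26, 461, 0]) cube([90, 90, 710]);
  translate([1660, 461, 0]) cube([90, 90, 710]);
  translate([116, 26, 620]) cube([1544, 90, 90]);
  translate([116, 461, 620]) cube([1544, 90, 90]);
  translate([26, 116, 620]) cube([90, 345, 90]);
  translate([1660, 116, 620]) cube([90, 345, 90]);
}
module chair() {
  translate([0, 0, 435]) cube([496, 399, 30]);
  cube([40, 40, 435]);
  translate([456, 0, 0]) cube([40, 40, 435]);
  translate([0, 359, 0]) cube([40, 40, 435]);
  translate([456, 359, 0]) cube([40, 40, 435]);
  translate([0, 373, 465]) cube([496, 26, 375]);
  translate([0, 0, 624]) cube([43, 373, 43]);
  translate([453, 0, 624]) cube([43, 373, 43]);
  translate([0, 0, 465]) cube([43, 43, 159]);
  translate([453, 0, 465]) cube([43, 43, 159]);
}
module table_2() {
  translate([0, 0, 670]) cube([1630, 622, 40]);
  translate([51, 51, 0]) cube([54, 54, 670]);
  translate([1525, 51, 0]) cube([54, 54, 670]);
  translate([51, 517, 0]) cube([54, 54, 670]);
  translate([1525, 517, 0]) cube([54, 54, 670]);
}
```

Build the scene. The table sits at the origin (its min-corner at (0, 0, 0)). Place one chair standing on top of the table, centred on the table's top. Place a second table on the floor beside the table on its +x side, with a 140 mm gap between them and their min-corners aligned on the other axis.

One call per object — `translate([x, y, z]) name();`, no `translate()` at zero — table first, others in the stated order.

table();
translate([640, 89, 749]) chair();
translate([1916, 0, 0]) table_2();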